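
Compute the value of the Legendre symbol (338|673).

Factor out 2: 338 = 2·169. Since 673 ≡ 1 (mod 8), (2|673) = +1. Now have (169|673).
169 ≡ 1 (mod 4), so quadratic reciprocity gives (169|673) = (673|169). Reduce: 673 ≡ 166 (mod 169). Now have (166|169).
Factor out 2: 166 = 2·83. Since 169 ≡ 1 (mod 8), (2|169) = +1. Now have (83|169).
169 ≡ 1 (mod 4), so quadratic reciprocity gives (83|169) = (169|83). Reduce: 169 ≡ 3 (mod 83). Now have (3|83).
Both 3 ≡ 3 and 83 ≡ 3 (mod 4), so reciprocity gives (3|83) = -(83|3). Reduce: 83 ≡ 2 (mod 3). Now have -(2|3).
Factor out 2: 2 = 2. Since 3 ≡ 3 (mod 8), (2|3) = -1. Now have (1|3).
(1|3) = 1. Collecting the sign factors: 1.

1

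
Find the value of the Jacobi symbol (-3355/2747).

Reduce the numerator: -3355 ≡ 2139 (mod 2747), so (-3355/2747) = (2139/2747).
Both 2139 ≡ 3 and 2747 ≡ 3 (mod 4), so reciprocity gives (2139/2747) = -(2747/2139). Reduce: 2747 ≡ 608 (mod 2139). Now have -(608/2139).
Factor out 2: 608 = 2^5·19. Since 2139 ≡ 3 (mod 8), (2/2139) = -1, and (2/2139)^5 = -1. Now have (19/2139).
Both 19 ≡ 3 and 2139 ≡ 3 (mod 4), so reciprocity gives (19/2139) = -(2139/19). Reduce: 2139 ≡ 11 (mod 19). Now have -(11/19).
Both 11 ≡ 3 and 19 ≡ 3 (mod 4), so reciprocity gives (11/19) = -(19/11). Reduce: 19 ≡ 8 (mod 11). Now have (8/11).
Factor out 2: 8 = 2^3. Since 11 ≡ 3 (mod 8), (2/11) = -1, and (2/11)^3 = -1. Now have -(1/11).
(1/11) = 1. Collecting the sign factors: -1.

-1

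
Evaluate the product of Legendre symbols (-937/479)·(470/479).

By multiplicativity, (-937·470/479) = (-937/479)·(470/479).
First factor (-937/479):
(-937/479)
  = -(937/479)    [479 ≡ 3 mod 4 ⇒ (-1/479) = -1]
  = -(458/479)    [937 ≡ 458 mod 479]
  = -(229/479)    [479 ≡ 7 mod 8 ⇒ (2/479) = +1]
  = -(479/229)    [QR: 229 ≡ 1 mod 4, sign kept]
  = -(21/229)    [479 ≡ 21 mod 229]
  = -(229/21)    [QR: 21 ≡ 1 mod 4, sign kept]
  = -(19/21)    [229 ≡ 19 mod 21]
  = -(21/19)    [QR: 21 ≡ 1 mod 4, sign kept]
  = -(2/19)    [21 ≡ 2 mod 19]
  = (1/19)    [19 ≡ 3 mod 8 ⇒ (2/19) = -1]
  = 1    [(1/19) = 1]
Second factor (470/479):
(470/479)
  = (235/479)    [479 ≡ 7 mod 8 ⇒ (2/479) = +1]
  = -(479/235)    [QR: both ≡ 3 mod 4, sign flips]
  = -(9/235)    [479 ≡ 9 mod 235]
  = -(235/9)    [QR: 9 ≡ 1 mod 4, sign kept]
  = -(1/9)    [235 ≡ 1 mod 9]
  = -1    [(1/9) = 1]
Product: (1)·(-1) = -1.

-1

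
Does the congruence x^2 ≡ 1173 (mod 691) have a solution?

no

Reduce the numerator: 1173 ≡ 482 (mod 691), so (1173|691) = (482|691).
Factor out 2: 482 = 2·241. Since 691 ≡ 3 (mod 8), (2|691) = -1. Now have -(241|691).
241 ≡ 1 (mod 4), so quadratic reciprocity gives (241|691) = (691|241). Reduce: 691 ≡ 209 (mod 241). Now have -(209|241).
209 ≡ 1 (mod 4), so quadratic reciprocity gives (209|241) = (241|209). Reduce: 241 ≡ 32 (mod 209). Now have -(32|209).
Factor out 2: 32 = 2^5. Since 209 ≡ 1 (mod 8), (2|209) = +1, and (2|209)^5 = +1. Now have -(1|209).
(1|209) = 1. Collecting the sign factors: -1.
(1173|691) = -1, and 691 is prime, so 1173 is not a quadratic residue mod 691.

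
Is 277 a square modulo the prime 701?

yes

(277/701)
  = (701/277)    [QR: 277 ≡ 1 mod 4, sign kept]
  = (147/277)    [701 ≡ 147 mod 277]
  = (277/147)    [QR: 277 ≡ 1 mod 4, sign kept]
  = (130/147)    [277 ≡ 130 mod 147]
  = -(65/147)    [147 ≡ 3 mod 8 ⇒ (2/147) = -1]
  = -(147/65)    [QR: 65 ≡ 1 mod 4, sign kept]
  = -(17/65)    [147 ≡ 17 mod 65]
  = -(65/17)    [QR: 17 ≡ 1 mod 4, sign kept]
  = -(14/17)    [65 ≡ 14 mod 17]
  = -(7/17)    [17 ≡ 1 mod 8 ⇒ (2/17) = +1]
  = -(17/7)    [QR: 17 ≡ 1 mod 4, sign kept]
  = -(3/7)    [17 ≡ 3 mod 7]
  = (7/3)    [QR: both ≡ 3 mod 4, sign flips]
  = (1/3)    [7 ≡ 1 mod 3]
  = 1    [(1/3) = 1]
The Legendre symbol is 1, so x^2 ≡ 277 (mod 701) has solution.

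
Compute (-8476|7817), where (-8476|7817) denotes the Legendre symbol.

1

(-8476|7817)
  = (7158|7817)    [-8476 ≡ 7158 mod 7817]
  = (3579|7817)    [7817 ≡ 1 mod 8 ⇒ (2|7817) = +1]
  = (7817|3579)    [QR: 7817 ≡ 1 mod 4, sign kept]
  = (659|3579)    [7817 ≡ 659 mod 3579]
  = -(3579|659)    [QR: both ≡ 3 mod 4, sign flips]
  = -(284|659)    [3579 ≡ 284 mod 659]
  = -(71|659)    [659 ≡ 3 mod 8 ⇒ (2|659)^2 = +1]
  = (659|71)    [QR: both ≡ 3 mod 4, sign flips]
  = (20|71)    [659 ≡ 20 mod 71]
  = (5|71)    [71 ≡ 7 mod 8 ⇒ (2|71)^2 = +1]
  = (71|5)    [QR: 5 ≡ 1 mod 4, sign kept]
  = (1|5)    [71 ≡ 1 mod 5]
  = 1    [(1|5) = 1]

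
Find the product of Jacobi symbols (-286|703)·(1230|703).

By multiplicativity, (-286·1230|703) = (-286|703)·(1230|703).
First factor (-286|703):
(-286|703)
  = -(286|703)    [703 ≡ 3 mod 4 ⇒ (-1|703) = -1]
  = -(143|703)    [703 ≡ 7 mod 8 ⇒ (2|703) = +1]
  = (703|143)    [QR: both ≡ 3 mod 4, sign flips]
  = (131|143)    [703 ≡ 131 mod 143]
  = -(143|131)    [QR: both ≡ 3 mod 4, sign flips]
  = -(12|131)    [143 ≡ 12 mod 131]
  = -(3|131)    [131 ≡ 3 mod 8 ⇒ (2|131)^2 = +1]
  = (131|3)    [QR: both ≡ 3 mod 4, sign flips]
  = (2|3)    [131 ≡ 2 mod 3]
  = -(1|3)    [3 ≡ 3 mod 8 ⇒ (2|3) = -1]
  = -1    [(1|3) = 1]
Second factor (1230|703):
(1230|703)
  = (527|703)    [1230 ≡ 527 mod 703]
  = -(703|527)    [QR: both ≡ 3 mod 4, sign flips]
  = -(176|527)    [703 ≡ 176 mod 527]
  = -(11|527)    [527 ≡ 7 mod 8 ⇒ (2|527)^4 = +1]
  = (527|11)    [QR: both ≡ 3 mod 4, sign flips]
  = (10|11)    [527 ≡ 10 mod 11]
  = -(5|11)    [11 ≡ 3 mod 8 ⇒ (2|11) = -1]
  = -(11|5)    [QR: 5 ≡ 1 mod 4, sign kept]
  = -(1|5)    [11 ≡ 1 mod 5]
  = -1    [(1|5) = 1]
Product: (-1)·(-1) = 1.

1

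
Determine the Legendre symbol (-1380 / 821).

-1

(-1380 / 821)
  = (1380 / 821)    [821 ≡ 1 mod 4 ⇒ (-1 / 821) = +1]
  = (559 / 821)    [1380 ≡ 559 mod 821]
  = (821 / 559)    [QR: 821 ≡ 1 mod 4, sign kept]
  = (262 / 559)    [821 ≡ 262 mod 559]
  = (131 / 559)    [559 ≡ 7 mod 8 ⇒ (2 / 559) = +1]
  = -(559 / 131)    [QR: both ≡ 3 mod 4, sign flips]
  = -(35 / 131)    [559 ≡ 35 mod 131]
  = (131 / 35)    [QR: both ≡ 3 mod 4, sign flips]
  = (26 / 35)    [131 ≡ 26 mod 35]
  = -(13 / 35)    [35 ≡ 3 mod 8 ⇒ (2 / 35) = -1]
  = -(35 / 13)    [QR: 13 ≡ 1 mod 4, sign kept]
  = -(9 / 13)    [35 ≡ 9 mod 13]
  = -(13 / 9)    [QR: 9 ≡ 1 mod 4, sign kept]
  = -(4 / 9)    [13 ≡ 4 mod 9]
  = -(1 / 9)    [9 ≡ 1 mod 8 ⇒ (2 / 9)^2 = +1]
  = -1    [(1 / 9) = 1]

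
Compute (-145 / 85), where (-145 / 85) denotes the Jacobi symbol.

(-145 / 85)
  = (145 / 85)    [85 ≡ 1 mod 4 ⇒ (-1 / 85) = +1]
  = (60 / 85)    [145 ≡ 60 mod 85]
  = (15 / 85)    [85 ≡ 5 mod 8 ⇒ (2 / 85)^2 = +1]
  = (85 / 15)    [QR: 85 ≡ 1 mod 4, sign kept]
  = (10 / 15)    [85 ≡ 10 mod 15]
  = (5 / 15)    [15 ≡ 7 mod 8 ⇒ (2 / 15) = +1]
  = (15 / 5)    [QR: 5 ≡ 1 mod 4, sign kept]
  = (0 / 5)    [15 ≡ 0 mod 5]
  = 0    [numerator 0, gcd > 1]

0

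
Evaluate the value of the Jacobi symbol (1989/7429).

0

1989 ≡ 1 (mod 4), so quadratic reciprocity gives (1989/7429) = (7429/1989). Reduce: 7429 ≡ 1462 (mod 1989). Now have (1462/1989).
Factor out 2: 1462 = 2·731. Since 1989 ≡ 5 (mod 8), (2/1989) = -1. Now have -(731/1989).
1989 ≡ 1 (mod 4), so quadratic reciprocity gives (731/1989) = (1989/731). Reduce: 1989 ≡ 527 (mod 731). Now have -(527/731).
Both 527 ≡ 3 and 731 ≡ 3 (mod 4), so reciprocity gives (527/731) = -(731/527). Reduce: 731 ≡ 204 (mod 527). Now have (204/527).
Factor out 2: 204 = 2^2·51. Since 527 ≡ 7 (mod 8), (2/527) = +1, and (2/527)^2 = +1. Now have (51/527).
Both 51 ≡ 3 and 527 ≡ 3 (mod 4), so reciprocity gives (51/527) = -(527/51). Reduce: 527 ≡ 17 (mod 51). Now have -(17/51).
17 ≡ 1 (mod 4), so quadratic reciprocity gives (17/51) = (51/17). Reduce: 51 ≡ 0 (mod 17). Now have -(0/17).
The numerator is now 0 with denominator 17 > 1: the symbol is 0.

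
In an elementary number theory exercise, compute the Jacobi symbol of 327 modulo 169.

1

(327 / 169)
  = (158 / 169)    [327 ≡ 158 mod 169]
  = (79 / 169)    [169 ≡ 1 mod 8 ⇒ (2 / 169) = +1]
  = (169 / 79)    [QR: 169 ≡ 1 mod 4, sign kept]
  = (11 / 79)    [169 ≡ 11 mod 79]
  = -(79 / 11)    [QR: both ≡ 3 mod 4, sign flips]
  = -(2 / 11)    [79 ≡ 2 mod 11]
  = (1 / 11)    [11 ≡ 3 mod 8 ⇒ (2 / 11) = -1]
  = 1    [(1 / 11) = 1]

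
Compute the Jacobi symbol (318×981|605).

-1

By multiplicativity, (318·981|605) = (318|605)·(981|605).
First factor (318|605):
(318|605)
  = -(159|605)    [605 ≡ 5 mod 8 ⇒ (2|605) = -1]
  = -(605|159)    [QR: 605 ≡ 1 mod 4, sign kept]
  = -(128|159)    [605 ≡ 128 mod 159]
  = -(1|159)    [159 ≡ 7 mod 8 ⇒ (2|159)^7 = +1]
  = -1    [(1|159) = 1]
Second factor (981|605):
(981|605)
  = (376|605)    [981 ≡ 376 mod 605]
  = -(47|605)    [605 ≡ 5 mod 8 ⇒ (2|605)^3 = -1]
  = -(605|47)    [QR: 605 ≡ 1 mod 4, sign kept]
  = -(41|47)    [605 ≡ 41 mod 47]
  = -(47|41)    [QR: 41 ≡ 1 mod 4, sign kept]
  = -(6|41)    [47 ≡ 6 mod 41]
  = -(3|41)    [41 ≡ 1 mod 8 ⇒ (2|41) = +1]
  = -(41|3)    [QR: 41 ≡ 1 mod 4, sign kept]
  = -(2|3)    [41 ≡ 2 mod 3]
  = (1|3)    [3 ≡ 3 mod 8 ⇒ (2|3) = -1]
  = 1    [(1|3) = 1]
Product: (-1)·(1) = -1.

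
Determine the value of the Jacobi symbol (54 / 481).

Factor out 2: 54 = 2·27. Since 481 ≡ 1 (mod 8), (2 / 481) = +1. Now have (27 / 481).
481 ≡ 1 (mod 4), so quadratic reciprocity gives (27 / 481) = (481 / 27). Reduce: 481 ≡ 22 (mod 27). Now have (22 / 27).
Factor out 2: 22 = 2·11. Since 27 ≡ 3 (mod 8), (2 / 27) = -1. Now have -(11 / 27).
Both 11 ≡ 3 and 27 ≡ 3 (mod 4), so reciprocity gives (11 / 27) = -(27 / 11). Reduce: 27 ≡ 5 (mod 11). Now have (5 / 11).
5 ≡ 1 (mod 4), so quadratic reciprocity gives (5 / 11) = (11 / 5). Reduce: 11 ≡ 1 (mod 5). Now have (1 / 5).
(1 / 5) = 1. Collecting the sign factors: 1.

1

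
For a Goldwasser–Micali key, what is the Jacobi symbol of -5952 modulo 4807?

Reduce the numerator: -5952 ≡ 3662 (mod 4807), so (-5952 / 4807) = (3662 / 4807).
Factor out 2: 3662 = 2·1831. Since 4807 ≡ 7 (mod 8), (2 / 4807) = +1. Now have (1831 / 4807).
Both 1831 ≡ 3 and 4807 ≡ 3 (mod 4), so reciprocity gives (1831 / 4807) = -(4807 / 1831). Reduce: 4807 ≡ 1145 (mod 1831). Now have -(1145 / 1831).
1145 ≡ 1 (mod 4), so quadratic reciprocity gives (1145 / 1831) = (1831 / 1145). Reduce: 1831 ≡ 686 (mod 1145). Now have -(686 / 1145).
Factor out 2: 686 = 2·343. Since 1145 ≡ 1 (mod 8), (2 / 1145) = +1. Now have -(343 / 1145).
1145 ≡ 1 (mod 4), so quadratic reciprocity gives (343 / 1145) = (1145 / 343). Reduce: 1145 ≡ 116 (mod 343). Now have -(116 / 343).
Factor out 2: 116 = 2^2·29. Since 343 ≡ 7 (mod 8), (2 / 343) = +1, and (2 / 343)^2 = +1. Now have -(29 / 343).
29 ≡ 1 (mod 4), so quadratic reciprocity gives (29 / 343) = (343 / 29). Reduce: 343 ≡ 24 (mod 29). Now have -(24 / 29).
Factor out 2: 24 = 2^3·3. Since 29 ≡ 5 (mod 8), (2 / 29) = -1, and (2 / 29)^3 = -1. Now have (3 / 29).
29 ≡ 1 (mod 4), so quadratic reciprocity gives (3 / 29) = (29 / 3). Reduce: 29 ≡ 2 (mod 3). Now have (2 / 3).
Factor out 2: 2 = 2. Since 3 ≡ 3 (mod 8), (2 / 3) = -1. Now have -(1 / 3).
(1 / 3) = 1. Collecting the sign factors: -1.

-1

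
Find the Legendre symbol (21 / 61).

21 ≡ 1 (mod 4), so quadratic reciprocity gives (21 / 61) = (61 / 21). Reduce: 61 ≡ 19 (mod 21). Now have (19 / 21).
21 ≡ 1 (mod 4), so quadratic reciprocity gives (19 / 21) = (21 / 19). Reduce: 21 ≡ 2 (mod 19). Now have (2 / 19).
Factor out 2: 2 = 2. Since 19 ≡ 3 (mod 8), (2 / 19) = -1. Now have -(1 / 19).
(1 / 19) = 1. Collecting the sign factors: -1.

-1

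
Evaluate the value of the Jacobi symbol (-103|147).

(-103|147)
  = -(103|147)    [147 ≡ 3 mod 4 ⇒ (-1|147) = -1]
  = (147|103)    [QR: both ≡ 3 mod 4, sign flips]
  = (44|103)    [147 ≡ 44 mod 103]
  = (11|103)    [103 ≡ 7 mod 8 ⇒ (2|103)^2 = +1]
  = -(103|11)    [QR: both ≡ 3 mod 4, sign flips]
  = -(4|11)    [103 ≡ 4 mod 11]
  = -(1|11)    [11 ≡ 3 mod 8 ⇒ (2|11)^2 = +1]
  = -1    [(1|11) = 1]

-1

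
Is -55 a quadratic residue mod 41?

no

Pull out -1: (-55|41) = (-1|41)·(55|41). Since 41 ≡ 1 (mod 4), (-1|41) = +1. Now have (55|41).
Reduce the numerator: 55 ≡ 14 (mod 41), so (55|41) = (14|41).
Factor out 2: 14 = 2·7. Since 41 ≡ 1 (mod 8), (2|41) = +1. Now have (7|41).
41 ≡ 1 (mod 4), so quadratic reciprocity gives (7|41) = (41|7). Reduce: 41 ≡ 6 (mod 7). Now have (6|7).
Factor out 2: 6 = 2·3. Since 7 ≡ 7 (mod 8), (2|7) = +1. Now have (3|7).
Both 3 ≡ 3 and 7 ≡ 3 (mod 4), so reciprocity gives (3|7) = -(7|3). Reduce: 7 ≡ 1 (mod 3). Now have -(1|3).
(1|3) = 1. Collecting the sign factors: -1.
The Legendre symbol is -1, so x^2 ≡ -55 (mod 41) has no solution.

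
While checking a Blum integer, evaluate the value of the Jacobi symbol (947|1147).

Both 947 ≡ 3 and 1147 ≡ 3 (mod 4), so reciprocity gives (947|1147) = -(1147|947). Reduce: 1147 ≡ 200 (mod 947). Now have -(200|947).
Factor out 2: 200 = 2^3·25. Since 947 ≡ 3 (mod 8), (2|947) = -1, and (2|947)^3 = -1. Now have (25|947).
25 ≡ 1 (mod 4), so quadratic reciprocity gives (25|947) = (947|25). Reduce: 947 ≡ 22 (mod 25). Now have (22|25).
Factor out 2: 22 = 2·11. Since 25 ≡ 1 (mod 8), (2|25) = +1. Now have (11|25).
25 ≡ 1 (mod 4), so quadratic reciprocity gives (11|25) = (25|11). Reduce: 25 ≡ 3 (mod 11). Now have (3|11).
Both 3 ≡ 3 and 11 ≡ 3 (mod 4), so reciprocity gives (3|11) = -(11|3). Reduce: 11 ≡ 2 (mod 3). Now have -(2|3).
Factor out 2: 2 = 2. Since 3 ≡ 3 (mod 8), (2|3) = -1. Now have (1|3).
(1|3) = 1. Collecting the sign factors: 1.

1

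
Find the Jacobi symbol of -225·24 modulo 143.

By multiplicativity, (-225·24/143) = (-225/143)·(24/143).
First factor (-225/143):
Reduce the numerator: -225 ≡ 61 (mod 143), so (-225/143) = (61/143).
61 ≡ 1 (mod 4), so quadratic reciprocity gives (61/143) = (143/61). Reduce: 143 ≡ 21 (mod 61). Now have (21/61).
21 ≡ 1 (mod 4), so quadratic reciprocity gives (21/61) = (61/21). Reduce: 61 ≡ 19 (mod 21). Now have (19/21).
21 ≡ 1 (mod 4), so quadratic reciprocity gives (19/21) = (21/19). Reduce: 21 ≡ 2 (mod 19). Now have (2/19).
Factor out 2: 2 = 2. Since 19 ≡ 3 (mod 8), (2/19) = -1. Now have -(1/19).
(1/19) = 1. Collecting the sign factors: -1.
Second factor (24/143):
Factor out 2: 24 = 2^3·3. Since 143 ≡ 7 (mod 8), (2/143) = +1, and (2/143)^3 = +1. Now have (3/143).
Both 3 ≡ 3 and 143 ≡ 3 (mod 4), so reciprocity gives (3/143) = -(143/3). Reduce: 143 ≡ 2 (mod 3). Now have -(2/3).
Factor out 2: 2 = 2. Since 3 ≡ 3 (mod 8), (2/3) = -1. Now have (1/3).
(1/3) = 1. Collecting the sign factors: 1.
Product: (-1)·(1) = -1.

-1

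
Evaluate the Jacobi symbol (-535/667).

(-535/667)
  = (132/667)    [-535 ≡ 132 mod 667]
  = (33/667)    [667 ≡ 3 mod 8 ⇒ (2/667)^2 = +1]
  = (667/33)    [QR: 33 ≡ 1 mod 4, sign kept]
  = (7/33)    [667 ≡ 7 mod 33]
  = (33/7)    [QR: 33 ≡ 1 mod 4, sign kept]
  = (5/7)    [33 ≡ 5 mod 7]
  = (7/5)    [QR: 5 ≡ 1 mod 4, sign kept]
  = (2/5)    [7 ≡ 2 mod 5]
  = -(1/5)    [5 ≡ 5 mod 8 ⇒ (2/5) = -1]
  = -1    [(1/5) = 1]

-1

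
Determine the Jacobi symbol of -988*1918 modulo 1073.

1

By multiplicativity, (-988·1918|1073) = (-988|1073)·(1918|1073).
First factor (-988|1073):
(-988|1073)
  = (85|1073)    [-988 ≡ 85 mod 1073]
  = (1073|85)    [QR: 85 ≡ 1 mod 4, sign kept]
  = (53|85)    [1073 ≡ 53 mod 85]
  = (85|53)    [QR: 53 ≡ 1 mod 4, sign kept]
  = (32|53)    [85 ≡ 32 mod 53]
  = -(1|53)    [53 ≡ 5 mod 8 ⇒ (2|53)^5 = -1]
  = -1    [(1|53) = 1]
Second factor (1918|1073):
(1918|1073)
  = (845|1073)    [1918 ≡ 845 mod 1073]
  = (1073|845)    [QR: 845 ≡ 1 mod 4, sign kept]
  = (228|845)    [1073 ≡ 228 mod 845]
  = (57|845)    [845 ≡ 5 mod 8 ⇒ (2|845)^2 = +1]
  = (845|57)    [QR: 57 ≡ 1 mod 4, sign kept]
  = (47|57)    [845 ≡ 47 mod 57]
  = (57|47)    [QR: 57 ≡ 1 mod 4, sign kept]
  = (10|47)    [57 ≡ 10 mod 47]
  = (5|47)    [47 ≡ 7 mod 8 ⇒ (2|47) = +1]
  = (47|5)    [QR: 5 ≡ 1 mod 4, sign kept]
  = (2|5)    [47 ≡ 2 mod 5]
  = -(1|5)    [5 ≡ 5 mod 8 ⇒ (2|5) = -1]
  = -1    [(1|5) = 1]
Product: (-1)·(-1) = 1.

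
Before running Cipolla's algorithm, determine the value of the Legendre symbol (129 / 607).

-1

129 ≡ 1 (mod 4), so quadratic reciprocity gives (129 / 607) = (607 / 129). Reduce: 607 ≡ 91 (mod 129). Now have (91 / 129).
129 ≡ 1 (mod 4), so quadratic reciprocity gives (91 / 129) = (129 / 91). Reduce: 129 ≡ 38 (mod 91). Now have (38 / 91).
Factor out 2: 38 = 2·19. Since 91 ≡ 3 (mod 8), (2 / 91) = -1. Now have -(19 / 91).
Both 19 ≡ 3 and 91 ≡ 3 (mod 4), so reciprocity gives (19 / 91) = -(91 / 19). Reduce: 91 ≡ 15 (mod 19). Now have (15 / 19).
Both 15 ≡ 3 and 19 ≡ 3 (mod 4), so reciprocity gives (15 / 19) = -(19 / 15). Reduce: 19 ≡ 4 (mod 15). Now have -(4 / 15).
Factor out 2: 4 = 2^2. Since 15 ≡ 7 (mod 8), (2 / 15) = +1, and (2 / 15)^2 = +1. Now have -(1 / 15).
(1 / 15) = 1. Collecting the sign factors: -1.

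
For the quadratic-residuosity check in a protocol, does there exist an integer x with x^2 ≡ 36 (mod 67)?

yes

(36/67)
  = (9/67)    [67 ≡ 3 mod 8 ⇒ (2/67)^2 = +1]
  = (67/9)    [QR: 9 ≡ 1 mod 4, sign kept]
  = (4/9)    [67 ≡ 4 mod 9]
  = (1/9)    [9 ≡ 1 mod 8 ⇒ (2/9)^2 = +1]
  = 1    [(1/9) = 1]
The Legendre symbol is 1, so x^2 ≡ 36 (mod 67) has solution.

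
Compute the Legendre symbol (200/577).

1

Factor out 2: 200 = 2^3·25. Since 577 ≡ 1 (mod 8), (2/577) = +1, and (2/577)^3 = +1. Now have (25/577).
25 ≡ 1 (mod 4), so quadratic reciprocity gives (25/577) = (577/25). Reduce: 577 ≡ 2 (mod 25). Now have (2/25).
Factor out 2: 2 = 2. Since 25 ≡ 1 (mod 8), (2/25) = +1. Now have (1/25).
(1/25) = 1. Collecting the sign factors: 1.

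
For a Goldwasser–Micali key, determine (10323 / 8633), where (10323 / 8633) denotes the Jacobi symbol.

(10323 / 8633)
  = (1690 / 8633)    [10323 ≡ 1690 mod 8633]
  = (845 / 8633)    [8633 ≡ 1 mod 8 ⇒ (2 / 8633) = +1]
  = (8633 / 845)    [QR: 845 ≡ 1 mod 4, sign kept]
  = (183 / 845)    [8633 ≡ 183 mod 845]
  = (845 / 183)    [QR: 845 ≡ 1 mod 4, sign kept]
  = (113 / 183)    [845 ≡ 113 mod 183]
  = (183 / 113)    [QR: 113 ≡ 1 mod 4, sign kept]
  = (70 / 113)    [183 ≡ 70 mod 113]
  = (35 / 113)    [113 ≡ 1 mod 8 ⇒ (2 / 113) = +1]
  = (113 / 35)    [QR: 113 ≡ 1 mod 4, sign kept]
  = (8 / 35)    [113 ≡ 8 mod 35]
  = -(1 / 35)    [35 ≡ 3 mod 8 ⇒ (2 / 35)^3 = -1]
  = -1    [(1 / 35) = 1]

-1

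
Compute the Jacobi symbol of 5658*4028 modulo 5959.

1

By multiplicativity, (5658·4028 / 5959) = (5658 / 5959)·(4028 / 5959).
First factor (5658 / 5959):
(5658 / 5959)
  = (2829 / 5959)    [5959 ≡ 7 mod 8 ⇒ (2 / 5959) = +1]
  = (5959 / 2829)    [QR: 2829 ≡ 1 mod 4, sign kept]
  = (301 / 2829)    [5959 ≡ 301 mod 2829]
  = (2829 / 301)    [QR: 301 ≡ 1 mod 4, sign kept]
  = (120 / 301)    [2829 ≡ 120 mod 301]
  = -(15 / 301)    [301 ≡ 5 mod 8 ⇒ (2 / 301)^3 = -1]
  = -(301 / 15)    [QR: 301 ≡ 1 mod 4, sign kept]
  = -(1 / 15)    [301 ≡ 1 mod 15]
  = -1    [(1 / 15) = 1]
Second factor (4028 / 5959):
(4028 / 5959)
  = (1007 / 5959)    [5959 ≡ 7 mod 8 ⇒ (2 / 5959)^2 = +1]
  = -(5959 / 1007)    [QR: both ≡ 3 mod 4, sign flips]
  = -(924 / 1007)    [5959 ≡ 924 mod 1007]
  = -(231 / 1007)    [1007 ≡ 7 mod 8 ⇒ (2 / 1007)^2 = +1]
  = (1007 / 231)    [QR: both ≡ 3 mod 4, sign flips]
  = (83 / 231)    [1007 ≡ 83 mod 231]
  = -(231 / 83)    [QR: both ≡ 3 mod 4, sign flips]
  = -(65 / 83)    [231 ≡ 65 mod 83]
  = -(83 / 65)    [QR: 65 ≡ 1 mod 4, sign kept]
  = -(18 / 65)    [83 ≡ 18 mod 65]
  = -(9 / 65)    [65 ≡ 1 mod 8 ⇒ (2 / 65) = +1]
  = -(65 / 9)    [QR: 9 ≡ 1 mod 4, sign kept]
  = -(2 / 9)    [65 ≡ 2 mod 9]
  = -(1 / 9)    [9 ≡ 1 mod 8 ⇒ (2 / 9) = +1]
  = -1    [(1 / 9) = 1]
Product: (-1)·(-1) = 1.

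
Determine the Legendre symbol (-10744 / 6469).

(-10744 / 6469)
  = (2194 / 6469)    [-10744 ≡ 2194 mod 6469]
  = -(1097 / 6469)    [6469 ≡ 5 mod 8 ⇒ (2 / 6469) = -1]
  = -(6469 / 1097)    [QR: 1097 ≡ 1 mod 4, sign kept]
  = -(984 / 1097)    [6469 ≡ 984 mod 1097]
  = -(123 / 1097)    [1097 ≡ 1 mod 8 ⇒ (2 / 1097)^3 = +1]
  = -(1097 / 123)    [QR: 1097 ≡ 1 mod 4, sign kept]
  = -(113 / 123)    [1097 ≡ 113 mod 123]
  = -(123 / 113)    [QR: 113 ≡ 1 mod 4, sign kept]
  = -(10 / 113)    [123 ≡ 10 mod 113]
  = -(5 / 113)    [113 ≡ 1 mod 8 ⇒ (2 / 113) = +1]
  = -(113 / 5)    [QR: 5 ≡ 1 mod 4, sign kept]
  = -(3 / 5)    [113 ≡ 3 mod 5]
  = -(5 / 3)    [QR: 5 ≡ 1 mod 4, sign kept]
  = -(2 / 3)    [5 ≡ 2 mod 3]
  = (1 / 3)    [3 ≡ 3 mod 8 ⇒ (2 / 3) = -1]
  = 1    [(1 / 3) = 1]

1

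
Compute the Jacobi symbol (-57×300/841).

By multiplicativity, (-57·300/841) = (-57/841)·(300/841).
First factor (-57/841):
(-57/841)
  = (784/841)    [-57 ≡ 784 mod 841]
  = (49/841)    [841 ≡ 1 mod 8 ⇒ (2/841)^4 = +1]
  = (841/49)    [QR: 49 ≡ 1 mod 4, sign kept]
  = (8/49)    [841 ≡ 8 mod 49]
  = (1/49)    [49 ≡ 1 mod 8 ⇒ (2/49)^3 = +1]
  = 1    [(1/49) = 1]
Second factor (300/841):
(300/841)
  = (75/841)    [841 ≡ 1 mod 8 ⇒ (2/841)^2 = +1]
  = (841/75)    [QR: 841 ≡ 1 mod 4, sign kept]
  = (16/75)    [841 ≡ 16 mod 75]
  = (1/75)    [75 ≡ 3 mod 8 ⇒ (2/75)^4 = +1]
  = 1    [(1/75) = 1]
Product: (1)·(1) = 1.

1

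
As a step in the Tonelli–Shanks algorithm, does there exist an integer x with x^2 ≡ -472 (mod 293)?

(-472/293)
  = (114/293)    [-472 ≡ 114 mod 293]
  = -(57/293)    [293 ≡ 5 mod 8 ⇒ (2/293) = -1]
  = -(293/57)    [QR: 57 ≡ 1 mod 4, sign kept]
  = -(8/57)    [293 ≡ 8 mod 57]
  = -(1/57)    [57 ≡ 1 mod 8 ⇒ (2/57)^3 = +1]
  = -1    [(1/57) = 1]
The Legendre symbol is -1, so x^2 ≡ -472 (mod 293) has no solution.

no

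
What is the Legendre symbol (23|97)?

97 ≡ 1 (mod 4), so quadratic reciprocity gives (23|97) = (97|23). Reduce: 97 ≡ 5 (mod 23). Now have (5|23).
5 ≡ 1 (mod 4), so quadratic reciprocity gives (5|23) = (23|5). Reduce: 23 ≡ 3 (mod 5). Now have (3|5).
5 ≡ 1 (mod 4), so quadratic reciprocity gives (3|5) = (5|3). Reduce: 5 ≡ 2 (mod 3). Now have (2|3).
Factor out 2: 2 = 2. Since 3 ≡ 3 (mod 8), (2|3) = -1. Now have -(1|3).
(1|3) = 1. Collecting the sign factors: -1.

-1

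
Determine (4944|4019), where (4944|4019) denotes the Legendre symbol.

-1

(4944|4019)
  = (925|4019)    [4944 ≡ 925 mod 4019]
  = (4019|925)    [QR: 925 ≡ 1 mod 4, sign kept]
  = (319|925)    [4019 ≡ 319 mod 925]
  = (925|319)    [QR: 925 ≡ 1 mod 4, sign kept]
  = (287|319)    [925 ≡ 287 mod 319]
  = -(319|287)    [QR: both ≡ 3 mod 4, sign flips]
  = -(32|287)    [319 ≡ 32 mod 287]
  = -(1|287)    [287 ≡ 7 mod 8 ⇒ (2|287)^5 = +1]
  = -1    [(1|287) = 1]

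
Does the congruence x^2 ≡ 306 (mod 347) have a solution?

Factor out 2: 306 = 2·153. Since 347 ≡ 3 (mod 8), (2/347) = -1. Now have -(153/347).
153 ≡ 1 (mod 4), so quadratic reciprocity gives (153/347) = (347/153). Reduce: 347 ≡ 41 (mod 153). Now have -(41/153).
41 ≡ 1 (mod 4), so quadratic reciprocity gives (41/153) = (153/41). Reduce: 153 ≡ 30 (mod 41). Now have -(30/41).
Factor out 2: 30 = 2·15. Since 41 ≡ 1 (mod 8), (2/41) = +1. Now have -(15/41).
41 ≡ 1 (mod 4), so quadratic reciprocity gives (15/41) = (41/15). Reduce: 41 ≡ 11 (mod 15). Now have -(11/15).
Both 11 ≡ 3 and 15 ≡ 3 (mod 4), so reciprocity gives (11/15) = -(15/11). Reduce: 15 ≡ 4 (mod 11). Now have (4/11).
Factor out 2: 4 = 2^2. Since 11 ≡ 3 (mod 8), (2/11) = -1, and (2/11)^2 = +1. Now have (1/11).
(1/11) = 1. Collecting the sign factors: 1.
The Legendre symbol is 1, so x^2 ≡ 306 (mod 347) has solution.

yes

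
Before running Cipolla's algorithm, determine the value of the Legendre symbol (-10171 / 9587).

1

Reduce the numerator: -10171 ≡ 9003 (mod 9587), so (-10171 / 9587) = (9003 / 9587).
Both 9003 ≡ 3 and 9587 ≡ 3 (mod 4), so reciprocity gives (9003 / 9587) = -(9587 / 9003). Reduce: 9587 ≡ 584 (mod 9003). Now have -(584 / 9003).
Factor out 2: 584 = 2^3·73. Since 9003 ≡ 3 (mod 8), (2 / 9003) = -1, and (2 / 9003)^3 = -1. Now have (73 / 9003).
73 ≡ 1 (mod 4), so quadratic reciprocity gives (73 / 9003) = (9003 / 73). Reduce: 9003 ≡ 24 (mod 73). Now have (24 / 73).
Factor out 2: 24 = 2^3·3. Since 73 ≡ 1 (mod 8), (2 / 73) = +1, and (2 / 73)^3 = +1. Now have (3 / 73).
73 ≡ 1 (mod 4), so quadratic reciprocity gives (3 / 73) = (73 / 3). Reduce: 73 ≡ 1 (mod 3). Now have (1 / 3).
(1 / 3) = 1. Collecting the sign factors: 1.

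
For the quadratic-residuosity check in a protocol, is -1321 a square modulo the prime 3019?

yes

Reduce the numerator: -1321 ≡ 1698 (mod 3019), so (-1321/3019) = (1698/3019).
Factor out 2: 1698 = 2·849. Since 3019 ≡ 3 (mod 8), (2/3019) = -1. Now have -(849/3019).
849 ≡ 1 (mod 4), so quadratic reciprocity gives (849/3019) = (3019/849). Reduce: 3019 ≡ 472 (mod 849). Now have -(472/849).
Factor out 2: 472 = 2^3·59. Since 849 ≡ 1 (mod 8), (2/849) = +1, and (2/849)^3 = +1. Now have -(59/849).
849 ≡ 1 (mod 4), so quadratic reciprocity gives (59/849) = (849/59). Reduce: 849 ≡ 23 (mod 59). Now have -(23/59).
Both 23 ≡ 3 and 59 ≡ 3 (mod 4), so reciprocity gives (23/59) = -(59/23). Reduce: 59 ≡ 13 (mod 23). Now have (13/23).
13 ≡ 1 (mod 4), so quadratic reciprocity gives (13/23) = (23/13). Reduce: 23 ≡ 10 (mod 13). Now have (10/13).
Factor out 2: 10 = 2·5. Since 13 ≡ 5 (mod 8), (2/13) = -1. Now have -(5/13).
5 ≡ 1 (mod 4), so quadratic reciprocity gives (5/13) = (13/5). Reduce: 13 ≡ 3 (mod 5). Now have -(3/5).
5 ≡ 1 (mod 4), so quadratic reciprocity gives (3/5) = (5/3). Reduce: 5 ≡ 2 (mod 3). Now have -(2/3).
Factor out 2: 2 = 2. Since 3 ≡ 3 (mod 8), (2/3) = -1. Now have (1/3).
(1/3) = 1. Collecting the sign factors: 1.
(-1321/3019) = 1, and 3019 is prime, so -1321 is a quadratic residue mod 3019.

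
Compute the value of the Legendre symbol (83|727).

-1

(83|727)
  = -(727|83)    [QR: both ≡ 3 mod 4, sign flips]
  = -(63|83)    [727 ≡ 63 mod 83]
  = (83|63)    [QR: both ≡ 3 mod 4, sign flips]
  = (20|63)    [83 ≡ 20 mod 63]
  = (5|63)    [63 ≡ 7 mod 8 ⇒ (2|63)^2 = +1]
  = (63|5)    [QR: 5 ≡ 1 mod 4, sign kept]
  = (3|5)    [63 ≡ 3 mod 5]
  = (5|3)    [QR: 5 ≡ 1 mod 4, sign kept]
  = (2|3)    [5 ≡ 2 mod 3]
  = -(1|3)    [3 ≡ 3 mod 8 ⇒ (2|3) = -1]
  = -1    [(1|3) = 1]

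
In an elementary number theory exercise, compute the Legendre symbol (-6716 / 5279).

1

(-6716 / 5279)
  = (3842 / 5279)    [-6716 ≡ 3842 mod 5279]
  = (1921 / 5279)    [5279 ≡ 7 mod 8 ⇒ (2 / 5279) = +1]
  = (5279 / 1921)    [QR: 1921 ≡ 1 mod 4, sign kept]
  = (1437 / 1921)    [5279 ≡ 1437 mod 1921]
  = (1921 / 1437)    [QR: 1437 ≡ 1 mod 4, sign kept]
  = (484 / 1437)    [1921 ≡ 484 mod 1437]
  = (121 / 1437)    [1437 ≡ 5 mod 8 ⇒ (2 / 1437)^2 = +1]
  = (1437 / 121)    [QR: 121 ≡ 1 mod 4, sign kept]
  = (106 / 121)    [1437 ≡ 106 mod 121]
  = (53 / 121)    [121 ≡ 1 mod 8 ⇒ (2 / 121) = +1]
  = (121 / 53)    [QR: 53 ≡ 1 mod 4, sign kept]
  = (15 / 53)    [121 ≡ 15 mod 53]
  = (53 / 15)    [QR: 53 ≡ 1 mod 4, sign kept]
  = (8 / 15)    [53 ≡ 8 mod 15]
  = (1 / 15)    [15 ≡ 7 mod 8 ⇒ (2 / 15)^3 = +1]
  = 1    [(1 / 15) = 1]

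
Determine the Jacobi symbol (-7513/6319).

1

(-7513/6319)
  = -(7513/6319)    [6319 ≡ 3 mod 4 ⇒ (-1/6319) = -1]
  = -(1194/6319)    [7513 ≡ 1194 mod 6319]
  = -(597/6319)    [6319 ≡ 7 mod 8 ⇒ (2/6319) = +1]
  = -(6319/597)    [QR: 597 ≡ 1 mod 4, sign kept]
  = -(349/597)    [6319 ≡ 349 mod 597]
  = -(597/349)    [QR: 349 ≡ 1 mod 4, sign kept]
  = -(248/349)    [597 ≡ 248 mod 349]
  = (31/349)    [349 ≡ 5 mod 8 ⇒ (2/349)^3 = -1]
  = (349/31)    [QR: 349 ≡ 1 mod 4, sign kept]
  = (8/31)    [349 ≡ 8 mod 31]
  = (1/31)    [31 ≡ 7 mod 8 ⇒ (2/31)^3 = +1]
  = 1    [(1/31) = 1]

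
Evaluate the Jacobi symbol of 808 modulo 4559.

Factor out 2: 808 = 2^3·101. Since 4559 ≡ 7 (mod 8), (2/4559) = +1, and (2/4559)^3 = +1. Now have (101/4559).
101 ≡ 1 (mod 4), so quadratic reciprocity gives (101/4559) = (4559/101). Reduce: 4559 ≡ 14 (mod 101). Now have (14/101).
Factor out 2: 14 = 2·7. Since 101 ≡ 5 (mod 8), (2/101) = -1. Now have -(7/101).
101 ≡ 1 (mod 4), so quadratic reciprocity gives (7/101) = (101/7). Reduce: 101 ≡ 3 (mod 7). Now have -(3/7).
Both 3 ≡ 3 and 7 ≡ 3 (mod 4), so reciprocity gives (3/7) = -(7/3). Reduce: 7 ≡ 1 (mod 3). Now have (1/3).
(1/3) = 1. Collecting the sign factors: 1.

1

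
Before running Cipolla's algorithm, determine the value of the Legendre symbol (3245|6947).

(3245|6947)
  = (6947|3245)    [QR: 3245 ≡ 1 mod 4, sign kept]
  = (457|3245)    [6947 ≡ 457 mod 3245]
  = (3245|457)    [QR: 457 ≡ 1 mod 4, sign kept]
  = (46|457)    [3245 ≡ 46 mod 457]
  = (23|457)    [457 ≡ 1 mod 8 ⇒ (2|457) = +1]
  = (457|23)    [QR: 457 ≡ 1 mod 4, sign kept]
  = (20|23)    [457 ≡ 20 mod 23]
  = (5|23)    [23 ≡ 7 mod 8 ⇒ (2|23)^2 = +1]
  = (23|5)    [QR: 5 ≡ 1 mod 4, sign kept]
  = (3|5)    [23 ≡ 3 mod 5]
  = (5|3)    [QR: 5 ≡ 1 mod 4, sign kept]
  = (2|3)    [5 ≡ 2 mod 3]
  = -(1|3)    [3 ≡ 3 mod 8 ⇒ (2|3) = -1]
  = -1    [(1|3) = 1]

-1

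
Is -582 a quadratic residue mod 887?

Pull out -1: (-582/887) = (-1/887)·(582/887). Since 887 ≡ 3 (mod 4), (-1/887) = -1. Now have -(582/887).
Factor out 2: 582 = 2·291. Since 887 ≡ 7 (mod 8), (2/887) = +1. Now have -(291/887).
Both 291 ≡ 3 and 887 ≡ 3 (mod 4), so reciprocity gives (291/887) = -(887/291). Reduce: 887 ≡ 14 (mod 291). Now have (14/291).
Factor out 2: 14 = 2·7. Since 291 ≡ 3 (mod 8), (2/291) = -1. Now have -(7/291).
Both 7 ≡ 3 and 291 ≡ 3 (mod 4), so reciprocity gives (7/291) = -(291/7). Reduce: 291 ≡ 4 (mod 7). Now have (4/7).
Factor out 2: 4 = 2^2. Since 7 ≡ 7 (mod 8), (2/7) = +1, and (2/7)^2 = +1. Now have (1/7).
(1/7) = 1. Collecting the sign factors: 1.
The Legendre symbol is 1, so x^2 ≡ -582 (mod 887) has solution.

yes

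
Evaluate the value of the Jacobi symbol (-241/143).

-1

Pull out -1: (-241/143) = (-1/143)·(241/143). Since 143 ≡ 3 (mod 4), (-1/143) = -1. Now have -(241/143).
Reduce the numerator: 241 ≡ 98 (mod 143), so (241/143) = (98/143).
Factor out 2: 98 = 2·49. Since 143 ≡ 7 (mod 8), (2/143) = +1. Now have -(49/143).
49 ≡ 1 (mod 4), so quadratic reciprocity gives (49/143) = (143/49). Reduce: 143 ≡ 45 (mod 49). Now have -(45/49).
45 ≡ 1 (mod 4), so quadratic reciprocity gives (45/49) = (49/45). Reduce: 49 ≡ 4 (mod 45). Now have -(4/45).
Factor out 2: 4 = 2^2. Since 45 ≡ 5 (mod 8), (2/45) = -1, and (2/45)^2 = +1. Now have -(1/45).
(1/45) = 1. Collecting the sign factors: -1.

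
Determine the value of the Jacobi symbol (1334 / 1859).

(1334 / 1859)
  = -(667 / 1859)    [1859 ≡ 3 mod 8 ⇒ (2 / 1859) = -1]
  = (1859 / 667)    [QR: both ≡ 3 mod 4, sign flips]
  = (525 / 667)    [1859 ≡ 525 mod 667]
  = (667 / 525)    [QR: 525 ≡ 1 mod 4, sign kept]
  = (142 / 525)    [667 ≡ 142 mod 525]
  = -(71 / 525)    [525 ≡ 5 mod 8 ⇒ (2 / 525) = -1]
  = -(525 / 71)    [QR: 525 ≡ 1 mod 4, sign kept]
  = -(28 / 71)    [525 ≡ 28 mod 71]
  = -(7 / 71)    [71 ≡ 7 mod 8 ⇒ (2 / 71)^2 = +1]
  = (71 / 7)    [QR: both ≡ 3 mod 4, sign flips]
  = (1 / 7)    [71 ≡ 1 mod 7]
  = 1    [(1 / 7) = 1]

1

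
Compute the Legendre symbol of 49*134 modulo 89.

By multiplicativity, (49·134/89) = (49/89)·(134/89).
First factor (49/89):
49 ≡ 1 (mod 4), so quadratic reciprocity gives (49/89) = (89/49). Reduce: 89 ≡ 40 (mod 49). Now have (40/49).
Factor out 2: 40 = 2^3·5. Since 49 ≡ 1 (mod 8), (2/49) = +1, and (2/49)^3 = +1. Now have (5/49).
5 ≡ 1 (mod 4), so quadratic reciprocity gives (5/49) = (49/5). Reduce: 49 ≡ 4 (mod 5). Now have (4/5).
Factor out 2: 4 = 2^2. Since 5 ≡ 5 (mod 8), (2/5) = -1, and (2/5)^2 = +1. Now have (1/5).
(1/5) = 1. Collecting the sign factors: 1.
Second factor (134/89):
Reduce the numerator: 134 ≡ 45 (mod 89), so (134/89) = (45/89).
45 ≡ 1 (mod 4), so quadratic reciprocity gives (45/89) = (89/45). Reduce: 89 ≡ 44 (mod 45). Now have (44/45).
Factor out 2: 44 = 2^2·11. Since 45 ≡ 5 (mod 8), (2/45) = -1, and (2/45)^2 = +1. Now have (11/45).
45 ≡ 1 (mod 4), so quadratic reciprocity gives (11/45) = (45/11). Reduce: 45 ≡ 1 (mod 11). Now have (1/11).
(1/11) = 1. Collecting the sign factors: 1.
Product: (1)·(1) = 1.

1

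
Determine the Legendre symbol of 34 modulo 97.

Factor out 2: 34 = 2·17. Since 97 ≡ 1 (mod 8), (2/97) = +1. Now have (17/97).
17 ≡ 1 (mod 4), so quadratic reciprocity gives (17/97) = (97/17). Reduce: 97 ≡ 12 (mod 17). Now have (12/17).
Factor out 2: 12 = 2^2·3. Since 17 ≡ 1 (mod 8), (2/17) = +1, and (2/17)^2 = +1. Now have (3/17).
17 ≡ 1 (mod 4), so quadratic reciprocity gives (3/17) = (17/3). Reduce: 17 ≡ 2 (mod 3). Now have (2/3).
Factor out 2: 2 = 2. Since 3 ≡ 3 (mod 8), (2/3) = -1. Now have -(1/3).
(1/3) = 1. Collecting the sign factors: -1.

-1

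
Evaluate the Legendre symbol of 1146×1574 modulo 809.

1

By multiplicativity, (1146·1574/809) = (1146/809)·(1574/809).
First factor (1146/809):
(1146/809)
  = (337/809)    [1146 ≡ 337 mod 809]
  = (809/337)    [QR: 337 ≡ 1 mod 4, sign kept]
  = (135/337)    [809 ≡ 135 mod 337]
  = (337/135)    [QR: 337 ≡ 1 mod 4, sign kept]
  = (67/135)    [337 ≡ 67 mod 135]
  = -(135/67)    [QR: both ≡ 3 mod 4, sign flips]
  = -(1/67)    [135 ≡ 1 mod 67]
  = -1    [(1/67) = 1]
Second factor (1574/809):
(1574/809)
  = (765/809)    [1574 ≡ 765 mod 809]
  = (809/765)    [QR: 765 ≡ 1 mod 4, sign kept]
  = (44/765)    [809 ≡ 44 mod 765]
  = (11/765)    [765 ≡ 5 mod 8 ⇒ (2/765)^2 = +1]
  = (765/11)    [QR: 765 ≡ 1 mod 4, sign kept]
  = (6/11)    [765 ≡ 6 mod 11]
  = -(3/11)    [11 ≡ 3 mod 8 ⇒ (2/11) = -1]
  = (11/3)    [QR: both ≡ 3 mod 4, sign flips]
  = (2/3)    [11 ≡ 2 mod 3]
  = -(1/3)    [3 ≡ 3 mod 8 ⇒ (2/3) = -1]
  = -1    [(1/3) = 1]
Product: (-1)·(-1) = 1.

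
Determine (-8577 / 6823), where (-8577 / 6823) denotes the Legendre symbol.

1

(-8577 / 6823)
  = (5069 / 6823)    [-8577 ≡ 5069 mod 6823]
  = (6823 / 5069)    [QR: 5069 ≡ 1 mod 4, sign kept]
  = (1754 / 5069)    [6823 ≡ 1754 mod 5069]
  = -(877 / 5069)    [5069 ≡ 5 mod 8 ⇒ (2 / 5069) = -1]
  = -(5069 / 877)    [QR: 877 ≡ 1 mod 4, sign kept]
  = -(684 / 877)    [5069 ≡ 684 mod 877]
  = -(171 / 877)    [877 ≡ 5 mod 8 ⇒ (2 / 877)^2 = +1]
  = -(877 / 171)    [QR: 877 ≡ 1 mod 4, sign kept]
  = -(22 / 171)    [877 ≡ 22 mod 171]
  = (11 / 171)    [171 ≡ 3 mod 8 ⇒ (2 / 171) = -1]
  = -(171 / 11)    [QR: both ≡ 3 mod 4, sign flips]
  = -(6 / 11)    [171 ≡ 6 mod 11]
  = (3 / 11)    [11 ≡ 3 mod 8 ⇒ (2 / 11) = -1]
  = -(11 / 3)    [QR: both ≡ 3 mod 4, sign flips]
  = -(2 / 3)    [11 ≡ 2 mod 3]
  = (1 / 3)    [3 ≡ 3 mod 8 ⇒ (2 / 3) = -1]
  = 1    [(1 / 3) = 1]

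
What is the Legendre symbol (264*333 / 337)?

By multiplicativity, (264·333 / 337) = (264 / 337)·(333 / 337).
First factor (264 / 337):
(264 / 337)
  = (33 / 337)    [337 ≡ 1 mod 8 ⇒ (2 / 337)^3 = +1]
  = (337 / 33)    [QR: 33 ≡ 1 mod 4, sign kept]
  = (7 / 33)    [337 ≡ 7 mod 33]
  = (33 / 7)    [QR: 33 ≡ 1 mod 4, sign kept]
  = (5 / 7)    [33 ≡ 5 mod 7]
  = (7 / 5)    [QR: 5 ≡ 1 mod 4, sign kept]
  = (2 / 5)    [7 ≡ 2 mod 5]
  = -(1 / 5)    [5 ≡ 5 mod 8 ⇒ (2 / 5) = -1]
  = -1    [(1 / 5) = 1]
Second factor (333 / 337):
(333 / 337)
  = (337 / 333)    [QR: 333 ≡ 1 mod 4, sign kept]
  = (4 / 333)    [337 ≡ 4 mod 333]
  = (1 / 333)    [333 ≡ 5 mod 8 ⇒ (2 / 333)^2 = +1]
  = 1    [(1 / 333) = 1]
Product: (-1)·(1) = -1.

-1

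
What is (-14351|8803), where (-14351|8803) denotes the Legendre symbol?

-1

Pull out -1: (-14351|8803) = (-1|8803)·(14351|8803). Since 8803 ≡ 3 (mod 4), (-1|8803) = -1. Now have -(14351|8803).
Reduce the numerator: 14351 ≡ 5548 (mod 8803), so (14351|8803) = (5548|8803).
Factor out 2: 5548 = 2^2·1387. Since 8803 ≡ 3 (mod 8), (2|8803) = -1, and (2|8803)^2 = +1. Now have -(1387|8803).
Both 1387 ≡ 3 and 8803 ≡ 3 (mod 4), so reciprocity gives (1387|8803) = -(8803|1387). Reduce: 8803 ≡ 481 (mod 1387). Now have (481|1387).
481 ≡ 1 (mod 4), so quadratic reciprocity gives (481|1387) = (1387|481). Reduce: 1387 ≡ 425 (mod 481). Now have (425|481).
425 ≡ 1 (mod 4), so quadratic reciprocity gives (425|481) = (481|425). Reduce: 481 ≡ 56 (mod 425). Now have (56|425).
Factor out 2: 56 = 2^3·7. Since 425 ≡ 1 (mod 8), (2|425) = +1, and (2|425)^3 = +1. Now have (7|425).
425 ≡ 1 (mod 4), so quadratic reciprocity gives (7|425) = (425|7). Reduce: 425 ≡ 5 (mod 7). Now have (5|7).
5 ≡ 1 (mod 4), so quadratic reciprocity gives (5|7) = (7|5). Reduce: 7 ≡ 2 (mod 5). Now have (2|5).
Factor out 2: 2 = 2. Since 5 ≡ 5 (mod 8), (2|5) = -1. Now have -(1|5).
(1|5) = 1. Collecting the sign factors: -1.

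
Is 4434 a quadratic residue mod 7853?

no

(4434/7853)
  = -(2217/7853)    [7853 ≡ 5 mod 8 ⇒ (2/7853) = -1]
  = -(7853/2217)    [QR: 2217 ≡ 1 mod 4, sign kept]
  = -(1202/2217)    [7853 ≡ 1202 mod 2217]
  = -(601/2217)    [2217 ≡ 1 mod 8 ⇒ (2/2217) = +1]
  = -(2217/601)    [QR: 601 ≡ 1 mod 4, sign kept]
  = -(414/601)    [2217 ≡ 414 mod 601]
  = -(207/601)    [601 ≡ 1 mod 8 ⇒ (2/601) = +1]
  = -(601/207)    [QR: 601 ≡ 1 mod 4, sign kept]
  = -(187/207)    [601 ≡ 187 mod 207]
  = (207/187)    [QR: both ≡ 3 mod 4, sign flips]
  = (20/187)    [207 ≡ 20 mod 187]
  = (5/187)    [187 ≡ 3 mod 8 ⇒ (2/187)^2 = +1]
  = (187/5)    [QR: 5 ≡ 1 mod 4, sign kept]
  = (2/5)    [187 ≡ 2 mod 5]
  = -(1/5)    [5 ≡ 5 mod 8 ⇒ (2/5) = -1]
  = -1    [(1/5) = 1]
(4434/7853) = -1, and 7853 is prime, so 4434 is not a quadratic residue mod 7853.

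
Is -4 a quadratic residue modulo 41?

yes

(-4/41)
  = (37/41)    [-4 ≡ 37 mod 41]
  = (41/37)    [QR: 37 ≡ 1 mod 4, sign kept]
  = (4/37)    [41 ≡ 4 mod 37]
  = (1/37)    [37 ≡ 5 mod 8 ⇒ (2/37)^2 = +1]
  = 1    [(1/37) = 1]
(-4/41) = 1, and 41 is prime, so -4 is a quadratic residue mod 41.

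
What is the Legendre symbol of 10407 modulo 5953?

-1

Reduce the numerator: 10407 ≡ 4454 (mod 5953), so (10407 / 5953) = (4454 / 5953).
Factor out 2: 4454 = 2·2227. Since 5953 ≡ 1 (mod 8), (2 / 5953) = +1. Now have (2227 / 5953).
5953 ≡ 1 (mod 4), so quadratic reciprocity gives (2227 / 5953) = (5953 / 2227). Reduce: 5953 ≡ 1499 (mod 2227). Now have (1499 / 2227).
Both 1499 ≡ 3 and 2227 ≡ 3 (mod 4), so reciprocity gives (1499 / 2227) = -(2227 / 1499). Reduce: 2227 ≡ 728 (mod 1499). Now have -(728 / 1499).
Factor out 2: 728 = 2^3·91. Since 1499 ≡ 3 (mod 8), (2 / 1499) = -1, and (2 / 1499)^3 = -1. Now have (91 / 1499).
Both 91 ≡ 3 and 1499 ≡ 3 (mod 4), so reciprocity gives (91 / 1499) = -(1499 / 91). Reduce: 1499 ≡ 43 (mod 91). Now have -(43 / 91).
Both 43 ≡ 3 and 91 ≡ 3 (mod 4), so reciprocity gives (43 / 91) = -(91 / 43). Reduce: 91 ≡ 5 (mod 43). Now have (5 / 43).
5 ≡ 1 (mod 4), so quadratic reciprocity gives (5 / 43) = (43 / 5). Reduce: 43 ≡ 3 (mod 5). Now have (3 / 5).
5 ≡ 1 (mod 4), so quadratic reciprocity gives (3 / 5) = (5 / 3). Reduce: 5 ≡ 2 (mod 3). Now have (2 / 3).
Factor out 2: 2 = 2. Since 3 ≡ 3 (mod 8), (2 / 3) = -1. Now have -(1 / 3).
(1 / 3) = 1. Collecting the sign factors: -1.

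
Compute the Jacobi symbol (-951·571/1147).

By multiplicativity, (-951·571/1147) = (-951/1147)·(571/1147).
First factor (-951/1147):
Pull out -1: (-951/1147) = (-1/1147)·(951/1147). Since 1147 ≡ 3 (mod 4), (-1/1147) = -1. Now have -(951/1147).
Both 951 ≡ 3 and 1147 ≡ 3 (mod 4), so reciprocity gives (951/1147) = -(1147/951). Reduce: 1147 ≡ 196 (mod 951). Now have (196/951).
Factor out 2: 196 = 2^2·49. Since 951 ≡ 7 (mod 8), (2/951) = +1, and (2/951)^2 = +1. Now have (49/951).
49 ≡ 1 (mod 4), so quadratic reciprocity gives (49/951) = (951/49). Reduce: 951 ≡ 20 (mod 49). Now have (20/49).
Factor out 2: 20 = 2^2·5. Since 49 ≡ 1 (mod 8), (2/49) = +1, and (2/49)^2 = +1. Now have (5/49).
5 ≡ 1 (mod 4), so quadratic reciprocity gives (5/49) = (49/5). Reduce: 49 ≡ 4 (mod 5). Now have (4/5).
Factor out 2: 4 = 2^2. Since 5 ≡ 5 (mod 8), (2/5) = -1, and (2/5)^2 = +1. Now have (1/5).
(1/5) = 1. Collecting the sign factors: 1.
Second factor (571/1147):
Both 571 ≡ 3 and 1147 ≡ 3 (mod 4), so reciprocity gives (571/1147) = -(1147/571). Reduce: 1147 ≡ 5 (mod 571). Now have -(5/571).
5 ≡ 1 (mod 4), so quadratic reciprocity gives (5/571) = (571/5). Reduce: 571 ≡ 1 (mod 5). Now have -(1/5).
(1/5) = 1. Collecting the sign factors: -1.
Product: (1)·(-1) = -1.

-1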